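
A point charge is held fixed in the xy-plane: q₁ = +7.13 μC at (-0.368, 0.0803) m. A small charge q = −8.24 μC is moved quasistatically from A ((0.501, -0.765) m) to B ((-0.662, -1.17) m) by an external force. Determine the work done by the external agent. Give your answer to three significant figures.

0.0245 J

For quasistatic motion the external work equals the change in potential energy: W_ext = qΔV = q(V_B − V_A).
At A: distance to the source charge is 1.21 m; V_A = kq₁/r = 5.29×10⁴ V.
At B: distance to the source charge is 1.28 m; V_B = kq₁/r = 4.99×10⁴ V.
ΔV = V_B − V_A = -2970 V.
W_ext = qΔV = (-8.24×10⁻⁶ C)(-2970 V) = 0.0245 J.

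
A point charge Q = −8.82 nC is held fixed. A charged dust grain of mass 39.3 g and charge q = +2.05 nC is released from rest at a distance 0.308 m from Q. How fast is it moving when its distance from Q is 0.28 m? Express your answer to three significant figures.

1.64×10⁻³ m/s

Only the electrostatic force acts, so mechanical energy is conserved: ½mv² = U₁ − U₂ = kQq(1/r₁ − 1/r₂).
U₁ − U₂ = (8.99×10⁹ N·m²/C²)(-8.82×10⁻⁹ C)(2.05×10⁻⁹ C)(1/0.308 − 1/0.280) = 5.28×10⁻⁸ J.
v = √(2·5.28×10⁻⁸/0.0393) = 1.64×10⁻³ m/s.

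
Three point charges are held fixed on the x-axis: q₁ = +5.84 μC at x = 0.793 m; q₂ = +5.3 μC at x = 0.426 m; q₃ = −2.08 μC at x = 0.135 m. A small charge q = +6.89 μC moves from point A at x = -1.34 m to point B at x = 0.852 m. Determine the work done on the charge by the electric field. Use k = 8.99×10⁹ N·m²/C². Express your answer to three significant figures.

-6.45 J

The work done by the electric force is W_field = −ΔU = −q(V_B − V_A) = q(V_A − V_B).
At A: distances to the source charges are 2.13 m, 1.77 m, 1.48 m; V_A = Σ kqᵢ/rᵢ = 3.89×10⁴ V.
At B: distances to the source charges are 0.0590 m, 0.426 m, 0.717 m; V_B = Σ kqᵢ/rᵢ = 9.76×10⁵ V.
ΔV = V_B − V_A = 9.37×10⁵ V.
W_field = −qΔV = −(6.89×10⁻⁶ C)(9.37×10⁵ V) = -6.45 J.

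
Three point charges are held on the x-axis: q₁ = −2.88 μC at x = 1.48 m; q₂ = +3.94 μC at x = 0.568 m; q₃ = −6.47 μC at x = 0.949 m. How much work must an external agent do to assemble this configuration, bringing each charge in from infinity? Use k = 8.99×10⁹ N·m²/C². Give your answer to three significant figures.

The work to assemble the configuration equals its total potential energy, U = Σ kqᵢqⱼ/rᵢⱼ over all pairs.
Pair separations: r₁₂ = 0.912 m, r₁₃ = 0.531 m, r₂₃ = 0.381 m.
U = (-0.112) + (0.315) + (-0.601) = -0.398 J.

-0.398 J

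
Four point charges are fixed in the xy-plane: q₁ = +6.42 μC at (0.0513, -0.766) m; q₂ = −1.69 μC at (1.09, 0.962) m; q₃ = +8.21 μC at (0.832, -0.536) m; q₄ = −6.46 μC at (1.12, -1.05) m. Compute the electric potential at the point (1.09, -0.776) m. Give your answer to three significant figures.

The total potential is the scalar sum of each charge's contribution, V = Σ kqᵢ/rᵢ.
Distances from the field point to each charge: r₁ = 1.04 m, r₂ = 1.74 m, r₃ = 0.352 m, r₄ = 0.276 m.
V = k[(6.42×10⁻⁶)/(1.04) + (-1.69×10⁻⁶)/(1.74) + (8.21×10⁻⁶)/(0.352) + (-6.46×10⁻⁶)/(0.276)] = 4.56×10⁴ V.

4.56×10⁴ V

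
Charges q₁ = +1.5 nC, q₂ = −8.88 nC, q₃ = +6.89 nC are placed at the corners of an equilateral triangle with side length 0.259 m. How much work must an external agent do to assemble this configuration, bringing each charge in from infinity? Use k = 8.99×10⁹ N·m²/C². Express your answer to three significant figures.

The work to assemble the configuration equals its total potential energy, U = Σ kqᵢqⱼ/rᵢⱼ over all pairs.
All three pair separations equal the side length, 0.259 m.
U = (-4.62×10⁻⁷) + (3.59×10⁻⁷) + (-2.12×10⁻⁶) = -2.23×10⁻⁶ J.

-2.23×10⁻⁶ J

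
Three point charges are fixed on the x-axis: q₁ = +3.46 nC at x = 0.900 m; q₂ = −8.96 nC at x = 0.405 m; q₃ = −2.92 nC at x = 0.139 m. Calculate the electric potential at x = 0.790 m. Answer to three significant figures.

Electric potential is a scalar, so the contributions from each charge add algebraically: V = Σ kqᵢ/rᵢ.
Distances from the field point to each charge: r₁ = 0.110 m, r₂ = 0.385 m, r₃ = 0.651 m.
V = k[(3.46×10⁻⁹)/(0.110) + (-8.96×10⁻⁹)/(0.385) + (-2.92×10⁻⁹)/(0.651)] = 33.2 V.

33.2 V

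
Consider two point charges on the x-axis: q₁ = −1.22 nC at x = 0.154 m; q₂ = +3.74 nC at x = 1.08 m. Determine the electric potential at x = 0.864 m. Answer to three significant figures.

Electric potential is a scalar, so the contributions from each charge add algebraically: V = Σ kqᵢ/rᵢ.
Distances from the field point to each charge: r₁ = 0.710 m, r₂ = 0.216 m.
V = k[(-1.22×10⁻⁹)/(0.710) + (3.74×10⁻⁹)/(0.216)] = 140 V.

140 V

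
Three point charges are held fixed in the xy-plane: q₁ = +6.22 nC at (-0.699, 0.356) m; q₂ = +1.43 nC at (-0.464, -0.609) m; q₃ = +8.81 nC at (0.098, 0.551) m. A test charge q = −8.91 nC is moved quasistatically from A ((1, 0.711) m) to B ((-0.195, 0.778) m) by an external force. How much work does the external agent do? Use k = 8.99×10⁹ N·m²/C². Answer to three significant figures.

For quasistatic motion the external work equals the change in potential energy: W_ext = qΔV = q(V_B − V_A).
At A: distances to the source charges are 1.74 m, 1.97 m, 0.916 m; V_A = Σ kqᵢ/rᵢ = 125 V.
At B: distances to the source charges are 0.657 m, 1.41 m, 0.371 m; V_B = Σ kqᵢ/rᵢ = 308 V.
ΔV = V_B − V_A = 183 V.
W_ext = qΔV = (-8.91×10⁻⁹ C)(183 V) = -1.63×10⁻⁶ J.

-1.63×10⁻⁶ J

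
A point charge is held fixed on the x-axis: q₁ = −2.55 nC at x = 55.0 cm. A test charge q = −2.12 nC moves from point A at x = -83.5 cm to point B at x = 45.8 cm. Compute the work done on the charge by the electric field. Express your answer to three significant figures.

-4.93×10⁻⁷ J

The work done by the electric force is W_field = −ΔU = −q(V_B − V_A) = q(V_A − V_B).
At A: distance to the source charge is 1.39 m; V_A = kq₁/r = -16.6 V.
At B: distance to the source charge is 0.0920 m; V_B = kq₁/r = -249 V.
ΔV = V_B − V_A = -233 V.
W_field = −qΔV = −(-2.12×10⁻⁹ C)(-233 V) = -4.93×10⁻⁷ J.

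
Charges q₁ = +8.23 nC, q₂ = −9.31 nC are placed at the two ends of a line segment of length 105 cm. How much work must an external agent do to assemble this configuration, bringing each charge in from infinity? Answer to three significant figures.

The assembly work is the sum of pairwise potential energies, U = Σ_{i<j} kqᵢqⱼ/rᵢⱼ.
The separation is r = 1.05 m.
U = (-6.56×10⁻⁷) = -6.56×10⁻⁷ J.

-6.56×10⁻⁷ J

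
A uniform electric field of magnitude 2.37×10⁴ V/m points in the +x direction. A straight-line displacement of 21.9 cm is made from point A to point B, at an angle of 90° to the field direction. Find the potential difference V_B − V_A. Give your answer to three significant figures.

0 V

Only the component of displacement along E changes the potential: ΔV = −E·d·cosθ.
ΔV = −(2.37×10⁴ V/m)(0.219 m)cos90° = 0 V.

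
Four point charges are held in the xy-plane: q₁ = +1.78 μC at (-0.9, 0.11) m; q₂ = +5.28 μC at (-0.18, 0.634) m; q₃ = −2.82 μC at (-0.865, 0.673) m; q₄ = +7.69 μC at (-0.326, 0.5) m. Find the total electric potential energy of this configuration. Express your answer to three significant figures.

1.49 J

The assembly work is the sum of pairwise potential energies, U = Σ_{i<j} kqᵢqⱼ/rᵢⱼ.
Pair separations: r₁₂ = 0.890 m, r₁₃ = 0.564 m, r₁₄ = 0.694 m, r₂₃ = 0.686 m, r₂₄ = 0.198 m, r₃₄ = 0.566 m.
Summing all 6 pair terms gives U = 1.49 J.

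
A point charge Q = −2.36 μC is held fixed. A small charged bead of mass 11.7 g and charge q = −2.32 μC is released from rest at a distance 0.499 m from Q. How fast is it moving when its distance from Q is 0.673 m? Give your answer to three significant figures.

Only the electrostatic force acts, so mechanical energy is conserved: ½mv² = U₁ − U₂ = kQq(1/r₁ − 1/r₂).
U₁ − U₂ = (8.99×10⁹ N·m²/C²)(-2.36×10⁻⁶ C)(-2.32×10⁻⁶ C)(1/0.499 − 1/0.673) = 0.0255 J.
v = √(2·0.0255/0.0117) = 2.09 m/s.

2.09 m/s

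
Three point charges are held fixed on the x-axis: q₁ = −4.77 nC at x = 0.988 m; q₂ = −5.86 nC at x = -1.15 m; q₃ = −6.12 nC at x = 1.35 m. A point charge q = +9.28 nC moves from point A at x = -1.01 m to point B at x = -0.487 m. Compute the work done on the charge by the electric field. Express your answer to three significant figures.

-2.62×10⁻⁶ J

The work done by the electric force is W_field = −ΔU = −q(V_B − V_A) = q(V_A − V_B).
At A: distances to the source charges are 2.00 m, 0.140 m, 2.36 m; V_A = Σ kqᵢ/rᵢ = -421 V.
At B: distances to the source charges are 1.48 m, 0.663 m, 1.84 m; V_B = Σ kqᵢ/rᵢ = -138 V.
ΔV = V_B − V_A = 283 V.
W_field = −qΔV = −(9.28×10⁻⁹ C)(283 V) = -2.62×10⁻⁶ J.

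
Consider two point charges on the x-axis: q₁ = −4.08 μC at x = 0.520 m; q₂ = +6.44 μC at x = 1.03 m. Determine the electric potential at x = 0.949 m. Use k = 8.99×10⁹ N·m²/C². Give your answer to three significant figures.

6.29×10⁵ V

Electric potential is a scalar, so the contributions from each charge add algebraically: V = Σ kqᵢ/rᵢ.
Distances from the field point to each charge: r₁ = 0.429 m, r₂ = 0.0810 m.
V = k[(-4.08×10⁻⁶)/(0.429) + (6.44×10⁻⁶)/(0.0810)] = 6.29×10⁵ V.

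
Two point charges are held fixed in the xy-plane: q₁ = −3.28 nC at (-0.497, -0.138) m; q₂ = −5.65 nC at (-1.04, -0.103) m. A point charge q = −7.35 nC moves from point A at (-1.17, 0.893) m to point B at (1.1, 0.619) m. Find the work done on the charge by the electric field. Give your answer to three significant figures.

The work done by the electric force is W_field = −ΔU = −q(V_B − V_A) = q(V_A − V_B).
At A: distances to the source charges are 1.23 m, 1.00 m; V_A = Σ kqᵢ/rᵢ = -74.5 V.
At B: distances to the source charges are 1.77 m, 2.26 m; V_B = Σ kqᵢ/rᵢ = -39.2 V.
ΔV = V_B − V_A = 35.3 V.
W_field = −qΔV = −(-7.35×10⁻⁹ C)(35.3 V) = 2.60×10⁻⁷ J.

2.60×10⁻⁷ J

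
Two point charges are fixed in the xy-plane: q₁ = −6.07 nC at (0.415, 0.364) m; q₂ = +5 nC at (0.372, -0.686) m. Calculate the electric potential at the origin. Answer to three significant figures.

Electric potential is a scalar, so the contributions from each charge add algebraically: V = Σ kqᵢ/rᵢ.
Distances from the field point to each charge: r₁ = 0.552 m, r₂ = 0.780 m.
V = k[(-6.07×10⁻⁹)/(0.552) + (5.00×10⁻⁹)/(0.780)] = -41.3 V.

-41.3 V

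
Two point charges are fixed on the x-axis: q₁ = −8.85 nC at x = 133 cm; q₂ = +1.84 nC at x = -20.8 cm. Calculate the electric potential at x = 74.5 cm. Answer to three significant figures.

-119 V

Electric potential is a scalar, so the contributions from each charge add algebraically: V = Σ kqᵢ/rᵢ.
Distances from the field point to each charge: r₁ = 0.585 m, r₂ = 0.953 m.
V = k[(-8.85×10⁻⁹)/(0.585) + (1.84×10⁻⁹)/(0.953)] = -119 V.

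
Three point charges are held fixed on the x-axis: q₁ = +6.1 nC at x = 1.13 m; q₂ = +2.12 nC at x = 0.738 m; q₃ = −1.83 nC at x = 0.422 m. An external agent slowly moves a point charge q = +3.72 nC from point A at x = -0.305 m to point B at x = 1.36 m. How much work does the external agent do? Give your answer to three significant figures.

For quasistatic motion the external work equals the change in potential energy: W_ext = qΔV = q(V_B − V_A).
At A: distances to the source charges are 1.43 m, 1.04 m, 0.727 m; V_A = Σ kqᵢ/rᵢ = 33.9 V.
At B: distances to the source charges are 0.230 m, 0.622 m, 0.938 m; V_B = Σ kqᵢ/rᵢ = 252 V.
ΔV = V_B − V_A = 218 V.
W_ext = qΔV = (3.72×10⁻⁹ C)(218 V) = 8.10×10⁻⁷ J.

8.10×10⁻⁷ J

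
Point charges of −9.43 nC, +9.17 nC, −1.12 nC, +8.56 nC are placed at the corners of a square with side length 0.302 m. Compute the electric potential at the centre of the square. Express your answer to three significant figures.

The total potential is the scalar sum of each charge's contribution, V = Σ kqᵢ/rᵢ.
The distance from each corner to the centre is a√2/2 = 0.214 m.
V = k[(-9.43×10⁻⁹)/(0.214) + (9.17×10⁻⁹)/(0.214) + (-1.12×10⁻⁹)/(0.214) + (8.56×10⁻⁹)/(0.214)] = 302 V.

302 V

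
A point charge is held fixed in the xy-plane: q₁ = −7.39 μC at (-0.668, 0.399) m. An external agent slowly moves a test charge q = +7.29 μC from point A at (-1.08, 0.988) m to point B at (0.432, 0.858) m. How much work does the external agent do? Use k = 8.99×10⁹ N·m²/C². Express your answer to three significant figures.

0.267 J

For quasistatic motion the external work equals the change in potential energy: W_ext = qΔV = q(V_B − V_A).
At A: distance to the source charge is 0.719 m; V_A = kq₁/r = -9.24×10⁴ V.
At B: distance to the source charge is 1.19 m; V_B = kq₁/r = -5.57×10⁴ V.
ΔV = V_B − V_A = 3.67×10⁴ V.
W_ext = qΔV = (7.29×10⁻⁶ C)(3.67×10⁴ V) = 0.267 J.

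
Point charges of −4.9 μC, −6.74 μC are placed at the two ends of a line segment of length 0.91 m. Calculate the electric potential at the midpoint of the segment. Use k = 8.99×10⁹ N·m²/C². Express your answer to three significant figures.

-2.30×10⁵ V

The total potential is the scalar sum of each charge's contribution, V = Σ kqᵢ/rᵢ.
Each charge is 0.455 m from the midpoint.
V = k[(-4.90×10⁻⁶)/(0.455) + (-6.74×10⁻⁶)/(0.455)] = -2.30×10⁵ V.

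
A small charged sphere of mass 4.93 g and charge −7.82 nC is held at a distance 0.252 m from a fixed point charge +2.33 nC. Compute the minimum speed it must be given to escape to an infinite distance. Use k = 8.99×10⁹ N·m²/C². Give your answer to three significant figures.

To just escape, total mechanical energy must reach zero at infinity: ½mv²_min + U = 0, so ½mv²_min = −U = |kQq|/r.
|U| = |kQq|/r = (8.99×10⁹ N·m²/C²)(2.33×10⁻⁹)(7.82×10⁻⁹)/(0.252) = 6.50×10⁻⁷ J.
v_min = √(2|U|/m) = √(2·6.50×10⁻⁷/4.93×10⁻³) = 0.0162 m/s.

0.0162 m/s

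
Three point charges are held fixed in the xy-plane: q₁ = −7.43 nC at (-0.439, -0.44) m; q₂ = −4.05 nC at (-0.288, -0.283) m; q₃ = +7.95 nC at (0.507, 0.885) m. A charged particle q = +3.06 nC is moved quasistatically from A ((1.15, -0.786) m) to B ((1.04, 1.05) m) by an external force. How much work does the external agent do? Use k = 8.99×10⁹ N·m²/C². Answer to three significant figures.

For quasistatic motion the external work equals the change in potential energy: W_ext = qΔV = q(V_B − V_A).
At A: distances to the source charges are 1.63 m, 1.52 m, 1.79 m; V_A = Σ kqᵢ/rᵢ = -25.1 V.
At B: distances to the source charges are 2.10 m, 1.88 m, 0.558 m; V_B = Σ kqᵢ/rᵢ = 76.9 V.
ΔV = V_B − V_A = 102 V.
W_ext = qΔV = (3.06×10⁻⁹ C)(102 V) = 3.12×10⁻⁷ J.

3.12×10⁻⁷ J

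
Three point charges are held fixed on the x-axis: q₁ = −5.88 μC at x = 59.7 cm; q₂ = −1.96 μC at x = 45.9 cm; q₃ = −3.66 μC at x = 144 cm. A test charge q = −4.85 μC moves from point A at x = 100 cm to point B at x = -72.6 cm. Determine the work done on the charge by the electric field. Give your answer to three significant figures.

0.817 J

The work done by the electric force is W_field = −ΔU = −q(V_B − V_A) = q(V_A − V_B).
At A: distances to the source charges are 0.403 m, 0.541 m, 0.440 m; V_A = Σ kqᵢ/rᵢ = -2.39×10⁵ V.
At B: distances to the source charges are 1.32 m, 1.19 m, 2.17 m; V_B = Σ kqᵢ/rᵢ = -7.00×10⁴ V.
ΔV = V_B − V_A = 1.69×10⁵ V.
W_field = −qΔV = −(-4.85×10⁻⁶ C)(1.69×10⁵ V) = 0.817 J.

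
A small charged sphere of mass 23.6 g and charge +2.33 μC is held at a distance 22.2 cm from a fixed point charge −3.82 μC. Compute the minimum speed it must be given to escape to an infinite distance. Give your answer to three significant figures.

5.53 m/s

To just escape, total mechanical energy must reach zero at infinity: ½mv²_min + U = 0, so ½mv²_min = −U = |kQq|/r.
|U| = |kQq|/r = (8.99×10⁹ N·m²/C²)(3.82×10⁻⁶)(2.33×10⁻⁶)/(0.222) = 0.360 J.
v_min = √(2|U|/m) = √(2·0.360/0.0236) = 5.53 m/s.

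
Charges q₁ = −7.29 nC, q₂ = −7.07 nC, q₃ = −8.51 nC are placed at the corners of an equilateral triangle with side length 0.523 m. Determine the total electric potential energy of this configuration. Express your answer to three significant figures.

The assembly work is the sum of pairwise potential energies, U = Σ_{i<j} kqᵢqⱼ/rᵢⱼ.
All three pair separations equal the side length, 0.523 m.
U = (8.86×10⁻⁷) + (1.07×10⁻⁶) + (1.03×10⁻⁶) = 2.99×10⁻⁶ J.

2.99×10⁻⁶ J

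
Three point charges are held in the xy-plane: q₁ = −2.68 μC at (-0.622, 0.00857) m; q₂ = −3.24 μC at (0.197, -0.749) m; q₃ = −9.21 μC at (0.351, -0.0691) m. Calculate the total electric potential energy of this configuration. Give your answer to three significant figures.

The work to assemble the configuration equals its total potential energy, U = Σ kqᵢqⱼ/rᵢⱼ over all pairs.
Pair separations: r₁₂ = 1.12 m, r₁₃ = 0.976 m, r₂₃ = 0.697 m.
U = (0.0700) + (0.227) + (0.385) = 0.682 J.

0.682 J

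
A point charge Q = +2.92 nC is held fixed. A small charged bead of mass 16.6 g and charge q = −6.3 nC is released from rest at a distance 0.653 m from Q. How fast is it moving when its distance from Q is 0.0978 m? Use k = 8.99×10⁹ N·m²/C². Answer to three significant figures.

Only the electrostatic force acts, so mechanical energy is conserved: ½mv² = U₁ − U₂ = kQq(1/r₁ − 1/r₂).
U₁ − U₂ = (8.99×10⁹ N·m²/C²)(2.92×10⁻⁹ C)(-6.30×10⁻⁹ C)(1/0.653 − 1/0.0978) = 1.44×10⁻⁶ J.
v = √(2·1.44×10⁻⁶/0.0166) = 0.0132 m/s.

0.0132 m/s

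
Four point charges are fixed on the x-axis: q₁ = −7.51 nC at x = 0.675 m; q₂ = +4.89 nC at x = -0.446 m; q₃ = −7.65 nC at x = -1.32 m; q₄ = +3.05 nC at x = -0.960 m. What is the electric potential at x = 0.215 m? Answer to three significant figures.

Electric potential is a scalar, so the contributions from each charge add algebraically: V = Σ kqᵢ/rᵢ.
Distances from the field point to each charge: r₁ = 0.460 m, r₂ = 0.661 m, r₃ = 1.54 m, r₄ = 1.18 m.
V = k[(-7.51×10⁻⁹)/(0.460) + (4.89×10⁻⁹)/(0.661) + (-7.65×10⁻⁹)/(1.54) + (3.05×10⁻⁹)/(1.18)] = -102 V.

-102 V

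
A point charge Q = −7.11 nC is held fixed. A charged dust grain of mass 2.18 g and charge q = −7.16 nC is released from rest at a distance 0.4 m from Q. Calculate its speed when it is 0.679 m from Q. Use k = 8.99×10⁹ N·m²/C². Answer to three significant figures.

Only the electrostatic force acts, so mechanical energy is conserved: ½mv² = U₁ − U₂ = kQq(1/r₁ − 1/r₂).
U₁ − U₂ = (8.99×10⁹ N·m²/C²)(-7.11×10⁻⁹ C)(-7.16×10⁻⁹ C)(1/0.400 − 1/0.679) = 4.70×10⁻⁷ J.
v = √(2·4.70×10⁻⁷/2.18×10⁻³) = 0.0208 m/s.

0.0208 m/s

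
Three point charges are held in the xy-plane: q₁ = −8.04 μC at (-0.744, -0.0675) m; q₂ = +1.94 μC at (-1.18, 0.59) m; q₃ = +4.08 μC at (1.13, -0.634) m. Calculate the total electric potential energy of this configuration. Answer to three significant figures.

-0.301 J

The assembly work is the sum of pairwise potential energies, U = Σ_{i<j} kqᵢqⱼ/rᵢⱼ.
Pair separations: r₁₂ = 0.789 m, r₁₃ = 1.96 m, r₂₃ = 2.61 m.
U = (-0.178) + (-0.151) + (0.0272) = -0.301 J.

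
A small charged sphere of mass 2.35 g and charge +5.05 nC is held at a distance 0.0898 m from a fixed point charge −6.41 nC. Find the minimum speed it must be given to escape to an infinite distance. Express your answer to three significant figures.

0.0525 m/s

To just escape, total mechanical energy must reach zero at infinity: ½mv²_min + U = 0, so ½mv²_min = −U = |kQq|/r.
|U| = |kQq|/r = (8.99×10⁹ N·m²/C²)(6.41×10⁻⁹)(5.05×10⁻⁹)/(0.0898) = 3.24×10⁻⁶ J.
v_min = √(2|U|/m) = √(2·3.24×10⁻⁶/2.35×10⁻³) = 0.0525 m/s.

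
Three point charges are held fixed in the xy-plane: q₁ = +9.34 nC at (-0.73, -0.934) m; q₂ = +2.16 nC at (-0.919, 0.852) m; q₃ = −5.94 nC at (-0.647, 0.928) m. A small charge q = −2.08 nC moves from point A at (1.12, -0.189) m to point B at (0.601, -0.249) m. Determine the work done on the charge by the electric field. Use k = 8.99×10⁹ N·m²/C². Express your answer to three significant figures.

2.14×10⁻⁸ J

The work done by the electric force is W_field = −ΔU = −q(V_B − V_A) = q(V_A − V_B).
At A: distances to the source charges are 1.99 m, 2.29 m, 2.09 m; V_A = Σ kqᵢ/rᵢ = 25.0 V.
At B: distances to the source charges are 1.50 m, 1.88 m, 1.72 m; V_B = Σ kqᵢ/rᵢ = 35.3 V.
ΔV = V_B − V_A = 10.3 V.
W_field = −qΔV = −(-2.08×10⁻⁹ C)(10.3 V) = 2.14×10⁻⁸ J.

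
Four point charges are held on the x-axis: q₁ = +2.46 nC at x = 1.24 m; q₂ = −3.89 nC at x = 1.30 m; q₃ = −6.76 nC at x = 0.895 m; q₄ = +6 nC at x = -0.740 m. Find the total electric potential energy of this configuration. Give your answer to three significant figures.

-1.54×10⁻⁶ J

The work to assemble the configuration equals its total potential energy, U = Σ kqᵢqⱼ/rᵢⱼ over all pairs.
Pair separations: r₁₂ = 0.0600 m, r₁₃ = 0.345 m, r₁₄ = 1.98 m, r₂₃ = 0.405 m, r₂₄ = 2.04 m, r₃₄ = 1.64 m.
Summing all 6 pair terms gives U = -1.54×10⁻⁶ J.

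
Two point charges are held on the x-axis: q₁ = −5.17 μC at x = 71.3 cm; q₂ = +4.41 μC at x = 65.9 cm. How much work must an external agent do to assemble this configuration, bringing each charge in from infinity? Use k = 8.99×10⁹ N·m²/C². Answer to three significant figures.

-3.80 J

The work to assemble the configuration equals its total potential energy, U = Σ kqᵢqⱼ/rᵢⱼ over all pairs.
Pair separations: r₁₂ = 0.0540 m.
U = (-3.80) = -3.80 J.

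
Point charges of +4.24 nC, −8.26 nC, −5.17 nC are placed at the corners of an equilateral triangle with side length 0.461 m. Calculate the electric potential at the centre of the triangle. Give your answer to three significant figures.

The total potential is the scalar sum of each charge's contribution, V = Σ kqᵢ/rᵢ.
The distance from each vertex to the centroid is a/√3 = 0.266 m.
V = k[(4.24×10⁻⁹)/(0.266) + (-8.26×10⁻⁹)/(0.266) + (-5.17×10⁻⁹)/(0.266)] = -310 V.

-310 V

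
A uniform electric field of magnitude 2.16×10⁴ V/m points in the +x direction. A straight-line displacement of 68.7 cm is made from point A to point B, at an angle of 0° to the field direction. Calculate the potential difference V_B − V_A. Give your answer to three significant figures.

Only the component of displacement along E changes the potential: ΔV = −E·d·cosθ.
ΔV = −(2.16×10⁴ V/m)(0.687 m)cos0° = -1.48×10⁴ V.

-1.48×10⁴ V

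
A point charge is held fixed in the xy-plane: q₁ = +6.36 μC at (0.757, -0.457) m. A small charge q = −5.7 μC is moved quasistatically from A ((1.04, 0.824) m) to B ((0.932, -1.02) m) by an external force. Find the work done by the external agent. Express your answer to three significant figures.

For quasistatic motion the external work equals the change in potential energy: W_ext = qΔV = q(V_B − V_A).
At A: distance to the source charge is 1.31 m; V_A = kq₁/r = 4.36×10⁴ V.
At B: distance to the source charge is 0.590 m; V_B = kq₁/r = 9.70×10⁴ V.
ΔV = V_B − V_A = 5.34×10⁴ V.
W_ext = qΔV = (-5.70×10⁻⁶ C)(5.34×10⁴ V) = -0.304 J.

-0.304 J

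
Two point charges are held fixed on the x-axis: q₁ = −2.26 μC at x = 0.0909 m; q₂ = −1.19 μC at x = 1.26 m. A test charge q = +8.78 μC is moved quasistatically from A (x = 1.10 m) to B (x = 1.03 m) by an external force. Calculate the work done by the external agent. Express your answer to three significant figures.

0.165 J

For quasistatic motion the external work equals the change in potential energy: W_ext = qΔV = q(V_B − V_A).
At A: distances to the source charges are 1.01 m, 0.160 m; V_A = Σ kqᵢ/rᵢ = -8.70×10⁴ V.
At B: distances to the source charges are 0.939 m, 0.230 m; V_B = Σ kqᵢ/rᵢ = -6.81×10⁴ V.
ΔV = V_B − V_A = 1.88×10⁴ V.
W_ext = qΔV = (8.78×10⁻⁶ C)(1.88×10⁴ V) = 0.165 J.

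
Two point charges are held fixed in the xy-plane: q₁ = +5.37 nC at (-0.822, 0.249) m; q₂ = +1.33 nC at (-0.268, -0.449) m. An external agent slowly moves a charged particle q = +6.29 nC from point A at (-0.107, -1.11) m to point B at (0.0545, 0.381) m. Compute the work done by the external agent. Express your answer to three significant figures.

For quasistatic motion the external work equals the change in potential energy: W_ext = qΔV = q(V_B − V_A).
At A: distances to the source charges are 1.54 m, 0.680 m; V_A = Σ kqᵢ/rᵢ = 49.0 V.
At B: distances to the source charges are 0.886 m, 0.890 m; V_B = Σ kqᵢ/rᵢ = 67.9 V.
ΔV = V_B − V_A = 18.9 V.
W_ext = qΔV = (6.29×10⁻⁹ C)(18.9 V) = 1.19×10⁻⁷ J.

1.19×10⁻⁷ J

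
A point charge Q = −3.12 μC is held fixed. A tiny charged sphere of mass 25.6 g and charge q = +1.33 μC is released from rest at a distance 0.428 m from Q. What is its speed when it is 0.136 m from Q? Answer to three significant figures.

3.82 m/s

Only the electrostatic force acts, so mechanical energy is conserved: ½mv² = U₁ − U₂ = kQq(1/r₁ − 1/r₂).
U₁ − U₂ = (8.99×10⁹ N·m²/C²)(-3.12×10⁻⁶ C)(1.33×10⁻⁶ C)(1/0.428 − 1/0.136) = 0.187 J.
v = √(2·0.187/0.0256) = 3.82 m/s.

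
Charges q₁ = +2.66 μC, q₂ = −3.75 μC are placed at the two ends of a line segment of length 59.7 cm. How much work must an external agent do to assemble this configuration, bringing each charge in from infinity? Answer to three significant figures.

The assembly work is the sum of pairwise potential energies, U = Σ_{i<j} kqᵢqⱼ/rᵢⱼ.
The separation is r = 0.597 m.
U = (-0.150) = -0.150 J.

-0.150 J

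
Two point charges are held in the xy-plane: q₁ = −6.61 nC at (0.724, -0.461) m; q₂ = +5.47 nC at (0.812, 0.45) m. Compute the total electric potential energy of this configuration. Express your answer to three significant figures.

The assembly work is the sum of pairwise potential energies, U = Σ_{i<j} kqᵢqⱼ/rᵢⱼ.
Pair separations: r₁₂ = 0.915 m.
U = (-3.55×10⁻⁷) = -3.55×10⁻⁷ J.

-3.55×10⁻⁷ J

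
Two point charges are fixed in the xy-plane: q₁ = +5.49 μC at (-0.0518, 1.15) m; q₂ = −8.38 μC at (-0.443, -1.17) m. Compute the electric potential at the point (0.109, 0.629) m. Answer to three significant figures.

Electric potential is a scalar, so the contributions from each charge add algebraically: V = Σ kqᵢ/rᵢ.
Distances from the field point to each charge: r₁ = 0.545 m, r₂ = 1.88 m.
V = k[(5.49×10⁻⁶)/(0.545) + (-8.38×10⁻⁶)/(1.88)] = 5.05×10⁴ V.

5.05×10⁴ V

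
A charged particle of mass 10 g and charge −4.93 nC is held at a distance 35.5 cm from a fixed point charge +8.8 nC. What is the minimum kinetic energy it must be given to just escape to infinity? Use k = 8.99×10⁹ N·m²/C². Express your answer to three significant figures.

To just escape, total mechanical energy must reach zero at infinity: ½mv²_min + U = 0, so ½mv²_min = −U = |kQq|/r.
|U| = |kQq|/r = (8.99×10⁹ N·m²/C²)(8.80×10⁻⁹)(4.93×10⁻⁹)/(0.355) = 1.10×10⁻⁶ J.

1.10×10⁻⁶ J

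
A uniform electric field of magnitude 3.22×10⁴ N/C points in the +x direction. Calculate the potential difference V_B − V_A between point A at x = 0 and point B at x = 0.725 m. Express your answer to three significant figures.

In a uniform field, potential decreases in the direction of E: V_B − V_A = −E·Δx.
V_B − V_A = −(3.22×10⁴ V/m)(0.725 m) = -2.33×10⁴ V.

-2.33×10⁴ V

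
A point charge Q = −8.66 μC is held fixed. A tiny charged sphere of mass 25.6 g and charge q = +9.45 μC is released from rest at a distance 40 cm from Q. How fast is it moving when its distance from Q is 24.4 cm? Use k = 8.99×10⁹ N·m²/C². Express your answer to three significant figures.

Only the electrostatic force acts, so mechanical energy is conserved: ½mv² = U₁ − U₂ = kQq(1/r₁ − 1/r₂).
U₁ − U₂ = (8.99×10⁹ N·m²/C²)(-8.66×10⁻⁶ C)(9.45×10⁻⁶ C)(1/0.400 − 1/0.244) = 1.18 J.
v = √(2·1.18/0.0256) = 9.58 m/s.

9.58 m/s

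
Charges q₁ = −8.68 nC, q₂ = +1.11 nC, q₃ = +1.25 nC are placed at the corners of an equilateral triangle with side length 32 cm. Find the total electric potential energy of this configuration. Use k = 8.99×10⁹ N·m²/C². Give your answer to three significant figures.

The work to assemble the configuration equals its total potential energy, U = Σ kqᵢqⱼ/rᵢⱼ over all pairs.
All three pair separations equal the side length, 0.320 m.
U = (-2.71×10⁻⁷) + (-3.05×10⁻⁷) + (3.90×10⁻⁸) = -5.37×10⁻⁷ J.

-5.37×10⁻⁷ J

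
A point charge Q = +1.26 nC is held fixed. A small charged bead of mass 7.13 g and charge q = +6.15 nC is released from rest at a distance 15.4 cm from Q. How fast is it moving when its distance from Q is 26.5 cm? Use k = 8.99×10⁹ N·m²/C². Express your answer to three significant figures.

7.29×10⁻³ m/s

Only the electrostatic force acts, so mechanical energy is conserved: ½mv² = U₁ − U₂ = kQq(1/r₁ − 1/r₂).
U₁ − U₂ = (8.99×10⁹ N·m²/C²)(1.26×10⁻⁹ C)(6.15×10⁻⁹ C)(1/0.154 − 1/0.265) = 1.89×10⁻⁷ J.
v = √(2·1.89×10⁻⁷/7.13×10⁻³) = 7.29×10⁻³ m/s.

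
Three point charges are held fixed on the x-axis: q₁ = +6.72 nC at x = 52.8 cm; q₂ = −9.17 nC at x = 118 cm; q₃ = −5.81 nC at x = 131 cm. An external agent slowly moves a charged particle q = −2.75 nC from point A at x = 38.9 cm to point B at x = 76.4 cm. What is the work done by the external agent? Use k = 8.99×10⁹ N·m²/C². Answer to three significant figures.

8.57×10⁻⁷ J

For quasistatic motion the external work equals the change in potential energy: W_ext = qΔV = q(V_B − V_A).
At A: distances to the source charges are 0.139 m, 0.791 m, 0.921 m; V_A = Σ kqᵢ/rᵢ = 274 V.
At B: distances to the source charges are 0.236 m, 0.416 m, 0.546 m; V_B = Σ kqᵢ/rᵢ = -37.8 V.
ΔV = V_B − V_A = -312 V.
W_ext = qΔV = (-2.75×10⁻⁹ C)(-312 V) = 8.57×10⁻⁷ J.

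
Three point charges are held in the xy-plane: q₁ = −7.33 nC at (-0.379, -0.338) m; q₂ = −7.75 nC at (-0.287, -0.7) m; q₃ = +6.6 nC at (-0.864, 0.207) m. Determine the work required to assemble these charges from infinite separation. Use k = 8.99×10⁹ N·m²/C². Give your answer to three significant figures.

The work to assemble the configuration equals its total potential energy, U = Σ kqᵢqⱼ/rᵢⱼ over all pairs.
Pair separations: r₁₂ = 0.374 m, r₁₃ = 0.730 m, r₂₃ = 1.07 m.
U = (1.37×10⁻⁶) + (-5.96×10⁻⁷) + (-4.28×10⁻⁷) = 3.43×10⁻⁷ J.

3.43×10⁻⁷ J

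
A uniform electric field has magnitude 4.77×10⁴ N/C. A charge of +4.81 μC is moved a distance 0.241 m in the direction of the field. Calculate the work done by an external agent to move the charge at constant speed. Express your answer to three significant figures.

-0.0553 J

The potential change for a displacement 0.241 m in the direction of the field is ΔV = −Ed = -1.15×10⁴ V.
W_ext = qΔV = -0.0553 J.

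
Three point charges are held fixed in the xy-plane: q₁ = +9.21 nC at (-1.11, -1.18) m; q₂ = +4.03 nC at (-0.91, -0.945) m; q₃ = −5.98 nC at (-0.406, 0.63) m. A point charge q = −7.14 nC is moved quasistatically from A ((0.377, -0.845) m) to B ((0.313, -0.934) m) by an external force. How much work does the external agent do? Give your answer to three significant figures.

For quasistatic motion the external work equals the change in potential energy: W_ext = qΔV = q(V_B − V_A).
At A: distances to the source charges are 1.52 m, 1.29 m, 1.67 m; V_A = Σ kqᵢ/rᵢ = 50.2 V.
At B: distances to the source charges are 1.44 m, 1.22 m, 1.72 m; V_B = Σ kqᵢ/rᵢ = 55.7 V.
ΔV = V_B − V_A = 5.53 V.
W_ext = qΔV = (-7.14×10⁻⁹ C)(5.53 V) = -3.95×10⁻⁸ J.

-3.95×10⁻⁸ J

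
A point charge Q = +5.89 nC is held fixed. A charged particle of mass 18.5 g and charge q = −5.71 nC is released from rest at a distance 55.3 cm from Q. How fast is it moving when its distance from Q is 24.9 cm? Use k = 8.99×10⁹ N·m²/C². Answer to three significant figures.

8.49×10⁻³ m/s

Only the electrostatic force acts, so mechanical energy is conserved: ½mv² = U₁ − U₂ = kQq(1/r₁ − 1/r₂).
U₁ − U₂ = (8.99×10⁹ N·m²/C²)(5.89×10⁻⁹ C)(-5.71×10⁻⁹ C)(1/0.553 − 1/0.249) = 6.68×10⁻⁷ J.
v = √(2·6.68×10⁻⁷/0.0185) = 8.49×10⁻³ m/s.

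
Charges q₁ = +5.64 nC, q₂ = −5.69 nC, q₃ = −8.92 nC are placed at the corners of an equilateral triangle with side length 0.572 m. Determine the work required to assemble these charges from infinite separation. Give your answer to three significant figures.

The work to assemble the configuration equals its total potential energy, U = Σ kqᵢqⱼ/rᵢⱼ over all pairs.
All three pair separations equal the side length, 0.572 m.
U = (-5.04×10⁻⁷) + (-7.91×10⁻⁷) + (7.98×10⁻⁷) = -4.97×10⁻⁷ J.

-4.97×10⁻⁷ J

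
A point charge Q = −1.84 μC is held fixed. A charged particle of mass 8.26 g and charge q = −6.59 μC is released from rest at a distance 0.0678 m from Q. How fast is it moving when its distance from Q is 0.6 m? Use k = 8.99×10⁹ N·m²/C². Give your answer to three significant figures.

Only the electrostatic force acts, so mechanical energy is conserved: ½mv² = U₁ − U₂ = kQq(1/r₁ − 1/r₂).
U₁ − U₂ = (8.99×10⁹ N·m²/C²)(-1.84×10⁻⁶ C)(-6.59×10⁻⁶ C)(1/0.0678 − 1/0.600) = 1.43 J.
v = √(2·1.43/8.26×10⁻³) = 18.6 m/s.

18.6 m/s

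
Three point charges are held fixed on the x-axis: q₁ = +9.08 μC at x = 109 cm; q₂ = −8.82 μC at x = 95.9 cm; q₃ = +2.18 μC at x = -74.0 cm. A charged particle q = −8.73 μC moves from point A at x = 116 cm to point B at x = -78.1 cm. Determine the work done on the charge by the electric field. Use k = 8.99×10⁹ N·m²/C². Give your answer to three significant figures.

-2.67 J

The work done by the electric force is W_field = −ΔU = −q(V_B − V_A) = q(V_A − V_B).
At A: distances to the source charges are 0.0700 m, 0.201 m, 1.90 m; V_A = Σ kqᵢ/rᵢ = 7.82×10⁵ V.
At B: distances to the source charges are 1.87 m, 1.74 m, 0.0410 m; V_B = Σ kqᵢ/rᵢ = 4.76×10⁵ V.
ΔV = V_B − V_A = -3.06×10⁵ V.
W_field = −qΔV = −(-8.73×10⁻⁶ C)(-3.06×10⁵ V) = -2.67 J.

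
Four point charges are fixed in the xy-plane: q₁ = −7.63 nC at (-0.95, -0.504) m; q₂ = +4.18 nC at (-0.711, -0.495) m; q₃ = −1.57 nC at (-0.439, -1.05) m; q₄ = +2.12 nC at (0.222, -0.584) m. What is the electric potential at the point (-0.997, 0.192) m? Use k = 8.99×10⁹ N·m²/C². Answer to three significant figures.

The total potential is the scalar sum of each charge's contribution, V = Σ kqᵢ/rᵢ.
Distances from the field point to each charge: r₁ = 0.698 m, r₂ = 0.744 m, r₃ = 1.36 m, r₄ = 1.45 m.
V = k[(-7.63×10⁻⁹)/(0.698) + (4.18×10⁻⁹)/(0.744) + (-1.57×10⁻⁹)/(1.36) + (2.12×10⁻⁹)/(1.45)] = -45.0 V.

-45.0 V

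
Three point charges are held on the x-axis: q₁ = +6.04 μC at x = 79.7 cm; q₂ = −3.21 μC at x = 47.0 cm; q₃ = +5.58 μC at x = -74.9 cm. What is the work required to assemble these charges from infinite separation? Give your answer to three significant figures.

The assembly work is the sum of pairwise potential energies, U = Σ_{i<j} kqᵢqⱼ/rᵢⱼ.
Pair separations: r₁₂ = 0.327 m, r₁₃ = 1.55 m, r₂₃ = 1.22 m.
U = (-0.533) + (0.196) + (-0.132) = -0.469 J.

-0.469 J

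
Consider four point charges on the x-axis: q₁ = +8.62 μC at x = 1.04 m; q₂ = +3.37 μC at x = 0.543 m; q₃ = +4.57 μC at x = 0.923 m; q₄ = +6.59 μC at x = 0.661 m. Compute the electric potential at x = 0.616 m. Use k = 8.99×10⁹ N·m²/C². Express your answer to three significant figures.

Electric potential is a scalar, so the contributions from each charge add algebraically: V = Σ kqᵢ/rᵢ.
Distances from the field point to each charge: r₁ = 0.424 m, r₂ = 0.0730 m, r₃ = 0.307 m, r₄ = 0.0450 m.
V = k[(8.62×10⁻⁶)/(0.424) + (3.37×10⁻⁶)/(0.0730) + (4.57×10⁻⁶)/(0.307) + (6.59×10⁻⁶)/(0.0450)] = 2.05×10⁶ V.

2.05×10⁶ V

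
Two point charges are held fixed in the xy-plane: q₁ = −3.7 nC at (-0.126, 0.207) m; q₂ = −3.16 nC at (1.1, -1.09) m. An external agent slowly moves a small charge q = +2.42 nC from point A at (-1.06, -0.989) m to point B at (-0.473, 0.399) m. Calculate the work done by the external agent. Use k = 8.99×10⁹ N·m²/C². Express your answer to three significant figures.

-1.50×10⁻⁷ J

For quasistatic motion the external work equals the change in potential energy: W_ext = qΔV = q(V_B − V_A).
At A: distances to the source charges are 1.52 m, 2.16 m; V_A = Σ kqᵢ/rᵢ = -35.1 V.
At B: distances to the source charges are 0.397 m, 2.17 m; V_B = Σ kqᵢ/rᵢ = -97.0 V.
ΔV = V_B − V_A = -61.9 V.
W_ext = qΔV = (2.42×10⁻⁹ C)(-61.9 V) = -1.50×10⁻⁷ J.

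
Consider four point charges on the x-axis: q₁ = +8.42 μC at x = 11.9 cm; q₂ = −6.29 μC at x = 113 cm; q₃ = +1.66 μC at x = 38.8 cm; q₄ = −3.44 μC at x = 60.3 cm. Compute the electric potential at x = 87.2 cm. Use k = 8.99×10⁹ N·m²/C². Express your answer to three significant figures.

-2.03×10⁵ V

The total potential is the scalar sum of each charge's contribution, V = Σ kqᵢ/rᵢ.
Distances from the field point to each charge: r₁ = 0.753 m, r₂ = 0.258 m, r₃ = 0.484 m, r₄ = 0.269 m.
V = k[(8.42×10⁻⁶)/(0.753) + (-6.29×10⁻⁶)/(0.258) + (1.66×10⁻⁶)/(0.484) + (-3.44×10⁻⁶)/(0.269)] = -2.03×10⁵ V.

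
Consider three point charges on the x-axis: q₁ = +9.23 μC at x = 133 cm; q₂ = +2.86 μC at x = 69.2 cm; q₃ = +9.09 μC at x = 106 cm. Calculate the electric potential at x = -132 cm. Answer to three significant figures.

The total potential is the scalar sum of each charge's contribution, V = Σ kqᵢ/rᵢ.
Distances from the field point to each charge: r₁ = 2.65 m, r₂ = 2.01 m, r₃ = 2.38 m.
V = k[(9.23×10⁻⁶)/(2.65) + (2.86×10⁻⁶)/(2.01) + (9.09×10⁻⁶)/(2.38)] = 7.84×10⁴ V.

7.84×10⁴ V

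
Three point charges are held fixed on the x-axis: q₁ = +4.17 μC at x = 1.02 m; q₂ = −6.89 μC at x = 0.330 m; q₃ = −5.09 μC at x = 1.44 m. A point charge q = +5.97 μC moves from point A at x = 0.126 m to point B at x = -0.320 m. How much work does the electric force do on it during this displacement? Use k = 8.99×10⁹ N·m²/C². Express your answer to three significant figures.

The work done by the electric force is W_field = −ΔU = −q(V_B − V_A) = q(V_A − V_B).
At A: distances to the source charges are 0.894 m, 0.204 m, 1.31 m; V_A = Σ kqᵢ/rᵢ = -2.97×10⁵ V.
At B: distances to the source charges are 1.34 m, 0.650 m, 1.76 m; V_B = Σ kqᵢ/rᵢ = -9.33×10⁴ V.
ΔV = V_B − V_A = 2.03×10⁵ V.
W_field = −qΔV = −(5.97×10⁻⁶ C)(2.03×10⁵ V) = -1.21 J.

-1.21 J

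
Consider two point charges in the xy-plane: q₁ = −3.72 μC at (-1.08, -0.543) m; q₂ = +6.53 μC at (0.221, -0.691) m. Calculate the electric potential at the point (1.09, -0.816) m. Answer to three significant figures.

5.16×10⁴ V

Electric potential is a scalar, so the contributions from each charge add algebraically: V = Σ kqᵢ/rᵢ.
Distances from the field point to each charge: r₁ = 2.19 m, r₂ = 0.878 m.
V = k[(-3.72×10⁻⁶)/(2.19) + (6.53×10⁻⁶)/(0.878)] = 5.16×10⁴ V.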